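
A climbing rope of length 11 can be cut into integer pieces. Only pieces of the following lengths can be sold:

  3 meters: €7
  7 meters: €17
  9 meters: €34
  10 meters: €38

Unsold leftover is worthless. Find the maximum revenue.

38

Consider every possible first cut. best[k] is the best of p[i]+best[k−i] over all sellable i≤k.
best[1] = 0
best[2] = 0
best[3] = 7
best[4] = 7
best[5] = 7
best[6] = 14  (first piece 3, then best[3]=7)
best[7] = max(7+7, 17+0) = 17
best[8] = max(7+7, 17+0) = 17
best[9] = max(7+14, 17+0, 34+0) = 34
best[10] = max(7+17, 17+7, 34+0, 38+0) = 38
best[11] = max(7+17, 17+7, 34+0, 38+0) = 38
One optimal cutting: pieces 10 with 1 meter of scrap → €38.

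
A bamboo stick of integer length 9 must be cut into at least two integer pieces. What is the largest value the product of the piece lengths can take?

27

Fill g[k] for k=2..9: at each k try every first piece i and multiply by the better of (k−i) uncut or g[k−i].
g[2] = 1×max(1,0) = 1×1 = 1
g[3] = 1×max(2,1) = 1×2 = 2
g[4] = 2×max(2,1) = 2×2 = 4
g[5] = 2×max(3,2) = 2×3 = 6
g[6] = 3×max(3,2) = 3×3 = 9
g[7] = 2×max(5,6) = 2×6 = 12
g[8] = 2×max(6,9) = 2×9 = 18
g[9] = 3×max(6,9) = 3×9 = 27
One optimal split: 3 + 3 + 3; product 3×3×3 = 27.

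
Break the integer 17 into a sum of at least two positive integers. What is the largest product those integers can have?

486

Let f[k] be the best product for length k (with at least one cut). For each first piece i, the rest contributes max(k−i, f[k−i]).
Small cases: f[2]=1, f[3]=2, f[4]=4, f[5]=6, f[6]=9, f[7]=12, f[8]=18, f[9]=27.
f[10] = max(1*27, 2*18, 3*12, …, 8*2, 9*1) = 36
f[11] = max(1*36, 2*27, 3*18, …, 9*2, 10*1) = 54
f[12] = max(1*54, 2*36, 3*27, …, 10*2, 11*1) = 81
f[13] = max(1*81, 2*54, 3*36, …, 11*2, 12*1) = 108
f[14] = max(1*108, 2*81, 3*54, …, 12*2, 13*1) = 162
f[15] = max(1*162, 2*108, 3*81, …, 13*2, 14*1) = 243
f[16] = max(1*243, 2*162, 3*108, …, 14*2, 15*1) = 324
f[17] = max(1*324, 2*243, 3*162, …, 15*2, 16*1) = 486
One optimal split: 3 + 3 + 3 + 3 + 3 + 2; product 3*3*3*3*3*2 = 486.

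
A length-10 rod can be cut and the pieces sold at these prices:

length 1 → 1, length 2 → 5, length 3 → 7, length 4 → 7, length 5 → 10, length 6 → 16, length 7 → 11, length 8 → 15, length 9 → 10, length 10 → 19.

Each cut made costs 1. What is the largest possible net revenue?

Let r[k] be the best obtainable value from length k. For each k, try every first piece i and keep the best of price[i] + r[k−i] minus the 1 cut fee when i<k.
r[1] = 1
r[2] = max(1+1-1, 5+0) = 5
r[3] = max(1+5-1, 5+1-1, 7+0) = 7
r[4] = max(1+7-1, 5+5-1, 7+1-1, 7+0) = 9
r[5] = max(1+9-1, 5+7-1, 7+5-1, 7+1-1, 10+0) = 11
r[6] = max(1+11-1, 5+9-1, 7+7-1, 7+5-1, 10+1-1, 16+0) = 16
r[7] = max(1+16-1, 5+11-1, 7+9-1, …, 16+1-1, 11+0) = 16
r[8] = max(1+16-1, 5+16-1, 7+11-1, …, 11+1-1, 15+0) = 20
r[9] = max(1+20-1, 5+16-1, 7+16-1, …, 15+1-1, 10+0) = 22
r[10] = max(1+22-1, 5+20-1, 7+16-1, …, 10+1-1, 19+0) = 24
One optimal plan: pieces 6 + 2 + 2 (2 cuts) → 26 − 2 = 24.

24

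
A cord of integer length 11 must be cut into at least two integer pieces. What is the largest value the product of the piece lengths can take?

54

Let f[k] be the best product for length k (with at least one cut). For each first piece i, the rest contributes max(k−i, f[k−i]).
f[2] = 1·max(1,0) = 1·1 = 1
f[3] = 1·max(2,1) = 1·2 = 2
f[4] = 2·max(2,1) = 2·2 = 4
f[5] = 2·max(3,2) = 2·3 = 6
f[6] = 3·max(3,2) = 3·3 = 9
f[7] = 2·max(5,6) = 2·6 = 12
f[8] = 2·max(6,9) = 2·9 = 18
f[9] = 3·max(6,9) = 3·9 = 27
f[10] = 2·max(8,18) = 2·18 = 36
f[11] = 2·max(9,27) = 2·27 = 54
One optimal split: 3 + 3 + 3 + 2; product 3·3·3·2 = 54.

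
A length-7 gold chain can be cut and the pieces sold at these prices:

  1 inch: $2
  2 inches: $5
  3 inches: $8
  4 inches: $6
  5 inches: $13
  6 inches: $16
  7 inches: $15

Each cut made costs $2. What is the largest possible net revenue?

Consider every possible first cut. v[k] is the best of p[i]+v[k−i] over all sellable i≤k, charging 2 whenever i<k.
v[1] = 2
v[2] = 5
v[3] = 8
v[4] = 8  (first piece 1, then v[3]=8)
v[5] = 13
v[6] = 16
v[7] = 16  (first piece 1, then v[6]=16)
One optimal plan: pieces 6 + 1 (1 cut) → $18 − $2 = $16.

16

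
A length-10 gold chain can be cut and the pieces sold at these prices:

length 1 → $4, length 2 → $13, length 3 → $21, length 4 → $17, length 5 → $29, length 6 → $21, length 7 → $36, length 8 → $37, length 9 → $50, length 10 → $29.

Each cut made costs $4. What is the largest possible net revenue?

56

Consider every possible first cut. net[k] is the best of p[i]+net[k−i] over all sellable i≤k, charging 4 whenever i<k.
net[1] = 4
net[2] = max(4+4-4, 13+0) = 13
net[3] = max(4+13-4, 13+4-4, 21+0) = 21
net[4] = max(4+21-4, 13+13-4, 21+4-4, 17+0) = 22
net[5] = max(4+22-4, 13+21-4, 21+13-4, 17+4-4, 29+0) = 30
net[6] = max(4+30-4, 13+22-4, 21+21-4, 17+13-4, 29+4-4, 21+0) = 38
net[7] = max(4+38-4, 13+30-4, 21+22-4, …, 21+4-4, 36+0) = 39
net[8] = max(4+39-4, 13+38-4, 21+30-4, …, 36+4-4, 37+0) = 47
net[9] = max(4+47-4, 13+39-4, 21+38-4, …, 37+4-4, 50+0) = 55
net[10] = max(4+55-4, 13+47-4, 21+39-4, …, 50+4-4, 29+0) = 56
One optimal plan: pieces 3 + 3 + 2 + 2 (3 cuts) → $68 − $12 = $56.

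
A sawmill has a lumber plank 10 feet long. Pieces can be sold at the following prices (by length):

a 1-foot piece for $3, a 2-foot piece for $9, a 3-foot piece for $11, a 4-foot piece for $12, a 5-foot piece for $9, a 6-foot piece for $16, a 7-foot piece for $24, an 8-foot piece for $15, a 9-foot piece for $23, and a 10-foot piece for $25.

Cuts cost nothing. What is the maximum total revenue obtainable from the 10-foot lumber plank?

Build best[k] bottom-up: best[k] = max over allowed piece i of (p[i] + best[k−i]).
best[1] = 3
best[2] = 9
best[3] = 12  (first piece 1, then best[2]=9)
best[4] = 18  (first piece 2, then best[2]=9)
best[5] = 21  (first piece 1, then best[4]=18)
best[6] = 27  (first piece 2, then best[4]=18)
best[7] = 30  (first piece 1, then best[6]=27)
best[8] = 36  (first piece 2, then best[6]=27)
best[9] = 39  (first piece 1, then best[8]=36)
best[10] = 45  (first piece 2, then best[8]=36)
One optimal cutting: 2 + 2 + 2 + 2 + 2 → $9 + $9 + $9 + $9 + $9 = $45.

45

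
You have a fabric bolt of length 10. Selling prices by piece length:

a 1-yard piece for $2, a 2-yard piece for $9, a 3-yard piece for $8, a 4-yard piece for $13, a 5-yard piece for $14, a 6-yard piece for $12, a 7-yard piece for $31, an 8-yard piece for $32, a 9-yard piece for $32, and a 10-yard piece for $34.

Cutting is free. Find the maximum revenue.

45

Let v[k] be the best obtainable value from length k. For each k, try every first piece i and keep the best of price[i] + v[k−i].
v[1] = 2
v[2] = max(2+2, 9+0) = 9
v[3] = max(2+9, 9+2, 8+0) = 11
v[4] = max(2+11, 9+9, 8+2, 13+0) = 18
v[5] = max(2+18, 9+11, 8+9, 13+2, 14+0) = 20
v[6] = max(2+20, 9+18, 8+11, 13+9, 14+2, 12+0) = 27
v[7] = max(2+27, 9+20, 8+18, …, 12+2, 31+0) = 31
v[8] = max(2+31, 9+27, 8+20, …, 31+2, 32+0) = 36
v[9] = max(2+36, 9+31, 8+27, …, 32+2, 32+0) = 40
v[10] = max(2+40, 9+36, 8+31, …, 32+2, 34+0) = 45
One optimal cutting: 2 + 2 + 2 + 2 + 2 → $9 + $9 + $9 + $9 + $9 = $45.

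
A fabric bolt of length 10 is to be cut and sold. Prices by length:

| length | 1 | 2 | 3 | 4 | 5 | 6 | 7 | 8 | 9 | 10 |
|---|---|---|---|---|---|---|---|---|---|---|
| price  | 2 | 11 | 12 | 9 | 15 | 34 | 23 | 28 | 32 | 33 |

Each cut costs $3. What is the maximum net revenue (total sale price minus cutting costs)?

Let net[k] be the best obtainable value from length k. For each k, try every first piece i and keep the best of price[i] + net[k−i] minus the 3 cut fee when i<k.
net[1] = 2
net[2] = 11
net[3] = 12
net[4] = 19  (first piece 2, then net[2]=11)
net[5] = 20  (first piece 2, then net[3]=12)
net[6] = 34
net[7] = 33  (first piece 1, then net[6]=34)
net[8] = 42  (first piece 2, then net[6]=34)
net[9] = 43  (first piece 3, then net[6]=34)
net[10] = 50  (first piece 2, then net[8]=42)
One optimal plan: pieces 6 + 2 + 2 (2 cuts) → $56 − $6 = $50.

50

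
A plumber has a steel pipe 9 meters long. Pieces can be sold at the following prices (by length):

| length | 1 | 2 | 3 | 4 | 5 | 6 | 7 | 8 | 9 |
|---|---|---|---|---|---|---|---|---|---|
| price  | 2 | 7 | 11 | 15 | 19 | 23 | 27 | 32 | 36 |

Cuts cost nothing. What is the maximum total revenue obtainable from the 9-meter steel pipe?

36

Let v[k] be the best obtainable value from length k. For each k, try every first piece i and keep the best of price[i] + v[k−i].
v[1] = 2
v[2] = max(2+2, 7+0) = 7
v[3] = max(2+7, 7+2, 11+0) = 11
v[4] = max(2+11, 7+7, 11+2, 15+0) = 15
v[5] = max(2+15, 7+11, 11+7, 15+2, 19+0) = 19
v[6] = max(2+19, 7+15, 11+11, 15+7, 19+2, 23+0) = 23
v[7] = max(2+23, 7+19, 11+15, …, 23+2, 27+0) = 27
v[8] = max(2+27, 7+23, 11+19, …, 27+2, 32+0) = 32
v[9] = max(2+32, 7+27, 11+23, …, 32+2, 36+0) = 36
Best is to sell the whole 9-meter piece uncut for $36.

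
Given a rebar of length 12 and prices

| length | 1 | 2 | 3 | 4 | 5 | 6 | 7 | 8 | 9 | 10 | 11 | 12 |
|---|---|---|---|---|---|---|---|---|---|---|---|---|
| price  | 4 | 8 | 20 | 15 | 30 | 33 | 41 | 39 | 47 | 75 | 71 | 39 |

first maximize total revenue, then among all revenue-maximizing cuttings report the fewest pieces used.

Build r[k] bottom-up: r[k] = max over allowed piece i of (p[i] + r[k−i]).
r[1] = 4
r[2] = max(4+4, 8+0) = 8
r[3] = max(4+8, 8+4, 20+0) = 20
r[4] = max(4+20, 8+8, 20+4, 15+0) = 24
r[5] = max(4+24, 8+20, 20+8, 15+4, 30+0) = 30
r[6] = max(4+30, 8+24, 20+20, 15+8, 30+4, 33+0) = 40
r[7] = max(4+40, 8+30, 20+24, …, 33+4, 41+0) = 44
r[8] = max(4+44, 8+40, 20+30, …, 41+4, 39+0) = 50
r[9] = max(4+50, 8+44, 20+40, …, 39+4, 47+0) = 60
r[10] = max(4+60, 8+50, 20+44, …, 47+4, 75+0) = 75
r[11] = max(4+75, 8+60, 20+50, …, 75+4, 71+0) = 79
r[12] = max(4+79, 8+75, 20+60, …, 71+4, 39+0) = 83
Maximum revenue is ₹83.
Now minimize piece count subject to staying optimal: for each k, pieces[k] = 1 + min over i with p[i]+r[k−i]=r[k] of pieces[k−i].
pieces[9] = 3
pieces[10] = 1
pieces[11] = 2
pieces[12] = 2

2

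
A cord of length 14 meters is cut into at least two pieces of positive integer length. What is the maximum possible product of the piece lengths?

Fill m[k] for k=2..14: at each k try every first piece i and multiply by the better of (k−i) uncut or m[k−i].
m[2] = 1·max(1,0) = 1·1 = 1
m[3] = max(1·2, 2·1) = 2
m[4] = max(1·3, 2·2, 3·1) = 4
m[5] = max(1·4, 2·3, 3·2, 4·1) = 6
m[6] = max(1·6, 2·4, 3·3, 4·2, 5·1) = 9
m[7] = max(1·9, 2·6, 3·4, 4·3, 5·2, 6·1) = 12
m[8] = max(1·12, 2·9, 3·6, …, 6·2, 7·1) = 18
m[9] = max(1·18, 2·12, 3·9, …, 7·2, 8·1) = 27
m[10] = max(1·27, 2·18, 3·12, …, 8·2, 9·1) = 36
m[11] = max(1·36, 2·27, 3·18, …, 9·2, 10·1) = 54
m[12] = max(1·54, 2·36, 3·27, …, 10·2, 11·1) = 81
m[13] = max(1·81, 2·54, 3·36, …, 11·2, 12·1) = 108
m[14] = max(1·108, 2·81, 3·54, …, 12·2, 13·1) = 162
One optimal split: 3 + 3 + 3 + 3 + 2; product 3·3·3·3·2 = 162.

162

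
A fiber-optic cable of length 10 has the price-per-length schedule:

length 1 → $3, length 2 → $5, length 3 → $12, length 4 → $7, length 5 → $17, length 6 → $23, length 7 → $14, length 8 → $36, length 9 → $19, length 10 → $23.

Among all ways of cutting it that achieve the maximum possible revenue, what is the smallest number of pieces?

3

Let r[k] be the best obtainable value from length k. For each k, try every first piece i and keep the best of price[i] + r[k−i].
r[1] = 3
r[2] = 6  (first piece 1, then r[1]=3)
r[3] = 12
r[4] = 15  (first piece 1, then r[3]=12)
r[5] = 18  (first piece 1, then r[4]=15)
r[6] = 24  (first piece 3, then r[3]=12)
r[7] = 27  (first piece 1, then r[6]=24)
r[8] = 36
r[9] = 39  (first piece 1, then r[8]=36)
r[10] = 42  (first piece 1, then r[9]=39)
Maximum revenue is $42.
Now minimize piece count subject to staying optimal: for each k, pieces[k] = 1 + min over i with p[i]+r[k−i]=r[k] of pieces[k−i].
pieces[7] = 3
pieces[8] = 1
pieces[9] = 2
pieces[10] = 3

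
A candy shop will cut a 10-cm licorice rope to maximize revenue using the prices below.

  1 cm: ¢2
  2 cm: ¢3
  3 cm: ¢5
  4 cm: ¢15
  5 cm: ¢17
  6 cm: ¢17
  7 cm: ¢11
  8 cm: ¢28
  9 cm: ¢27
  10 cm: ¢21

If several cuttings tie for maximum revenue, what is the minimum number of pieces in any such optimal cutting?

2

Build r[k] bottom-up: r[k] = max over allowed piece i of (p[i] + r[k−i]).
r[1] = 2
r[2] = max(2+2, 3+0) = 4
r[3] = max(2+4, 3+2, 5+0) = 6
r[4] = max(2+6, 3+4, 5+2, 15+0) = 15
r[5] = max(2+15, 3+6, 5+4, 15+2, 17+0) = 17
r[6] = max(2+17, 3+15, 5+6, 15+4, 17+2, 17+0) = 19
r[7] = max(2+19, 3+17, 5+15, …, 17+2, 11+0) = 21
r[8] = max(2+21, 3+19, 5+17, …, 11+2, 28+0) = 30
r[9] = max(2+30, 3+21, 5+19, …, 28+2, 27+0) = 32
r[10] = max(2+32, 3+30, 5+21, …, 27+2, 21+0) = 34
Maximum revenue is ¢34.
Now minimize piece count subject to staying optimal: for each k, pieces[k] = 1 + min over i with p[i]+r[k−i]=r[k] of pieces[k−i].
pieces[7] = 3
pieces[8] = 2
pieces[9] = 2
pieces[10] = 2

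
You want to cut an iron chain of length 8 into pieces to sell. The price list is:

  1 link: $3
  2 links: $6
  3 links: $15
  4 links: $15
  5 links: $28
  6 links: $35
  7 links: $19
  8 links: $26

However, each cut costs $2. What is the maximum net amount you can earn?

41

Build v[k] bottom-up: v[k] = max over allowed piece i of (p[i] + v[k−i]) − 2 per cut.
v[1] = 3
v[2] = max(3+3-2, 6+0) = 6
v[3] = max(3+6-2, 6+3-2, 15+0) = 15
v[4] = max(3+15-2, 6+6-2, 15+3-2, 15+0) = 16
v[5] = max(3+16-2, 6+15-2, 15+6-2, 15+3-2, 28+0) = 28
v[6] = max(3+28-2, 6+16-2, 15+15-2, 15+6-2, 28+3-2, 35+0) = 35
v[7] = max(3+35-2, 6+28-2, 15+16-2, …, 35+3-2, 19+0) = 36
v[8] = max(3+36-2, 6+35-2, 15+28-2, …, 19+3-2, 26+0) = 41
One optimal plan: pieces 5 + 3 (1 cut) → $43 − $2 = $41.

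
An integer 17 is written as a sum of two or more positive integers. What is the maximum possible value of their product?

486

Fill g[k] for k=2..17: at each k try every first piece i and multiply by the better of (k−i) uncut or g[k−i].
Small cases: g[2]=1, g[3]=2, g[4]=4, g[5]=6, g[6]=9, g[7]=12, g[8]=18, g[9]=27, g[10]=36, g[11]=54.
g[12] = 3·max(9,27) = 3·27 = 81
g[13] = 2·max(11,54) = 2·54 = 108
g[14] = 2·max(12,81) = 2·81 = 162
g[15] = 3·max(12,81) = 3·81 = 243
g[16] = 2·max(14,162) = 2·162 = 324
g[17] = 2·max(15,243) = 2·243 = 486
One optimal split: 3 + 3 + 3 + 3 + 3 + 2; product 3·3·3·3·3·2 = 486.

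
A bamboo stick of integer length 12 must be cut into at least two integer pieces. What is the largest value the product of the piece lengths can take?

81

Define m[k] = max over 1≤i<k of i · max(k−i, m[k−i]); the inner max lets the remainder stay uncut if that's better.
Small cases: m[2]=1, m[3]=2, m[4]=4, m[5]=6, m[6]=9, m[7]=12.
m[8] = 2·max(6,9) = 2·9 = 18
m[9] = 3·max(6,9) = 3·9 = 27
m[10] = 2·max(8,18) = 2·18 = 36
m[11] = 2·max(9,27) = 2·27 = 54
m[12] = 3·max(9,27) = 3·27 = 81
One optimal split: 3 + 3 + 3 + 3; product 3·3·3·3 = 81.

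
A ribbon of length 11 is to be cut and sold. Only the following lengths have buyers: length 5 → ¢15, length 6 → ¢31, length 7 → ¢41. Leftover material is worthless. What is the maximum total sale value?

46

Build f[k] bottom-up: f[k] = max over allowed piece i of (p[i] + f[k−i]).
f[1] = 0
f[2] = 0
f[3] = 0
f[4] = 0
f[5] = 15
f[6] = max(15+0, 31+0) = 31
f[7] = max(15+0, 31+0, 41+0) = 41
f[8] = max(15+0, 31+0, 41+0) = 41
f[9] = max(15+0, 31+0, 41+0) = 41
f[10] = max(15+15, 31+0, 41+0) = 41
f[11] = max(15+31, 31+15, 41+0) = 46
One optimal cutting: 6 + 5 → ¢46.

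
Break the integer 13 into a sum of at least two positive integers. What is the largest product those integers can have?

108

Let g[k] be the best product for length k (with at least one cut). For each first piece i, the rest contributes max(k−i, g[k−i]).
Small cases: g[2]=1, g[3]=2, g[4]=4, g[5]=6.
g[6] = max(1*6, 2*4, 3*3, 4*2, 5*1) = 9
g[7] = max(1*9, 2*6, 3*4, 4*3, 5*2, 6*1) = 12
g[8] = max(1*12, 2*9, 3*6, …, 6*2, 7*1) = 18
g[9] = max(1*18, 2*12, 3*9, …, 7*2, 8*1) = 27
g[10] = max(1*27, 2*18, 3*12, …, 8*2, 9*1) = 36
g[11] = max(1*36, 2*27, 3*18, …, 9*2, 10*1) = 54
g[12] = max(1*54, 2*36, 3*27, …, 10*2, 11*1) = 81
g[13] = max(1*81, 2*54, 3*36, …, 11*2, 12*1) = 108
One optimal split: 3 + 3 + 3 + 2 + 2; product 3*3*3*2*2 = 108.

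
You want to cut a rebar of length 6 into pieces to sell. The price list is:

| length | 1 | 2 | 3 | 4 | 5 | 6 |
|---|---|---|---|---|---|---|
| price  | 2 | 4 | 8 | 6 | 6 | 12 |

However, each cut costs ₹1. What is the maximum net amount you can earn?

Consider every possible first cut. net[k] is the best of p[i]+net[k−i] over all sellable i≤k, charging 1 whenever i<k.
net[1] = 2
net[2] = 4
net[3] = 8
net[4] = 9  (first piece 1, then net[3]=8)
net[5] = 11  (first piece 2, then net[3]=8)
net[6] = 15  (first piece 3, then net[3]=8)
One optimal plan: pieces 3 + 3 (1 cut) → ₹16 − ₹1 = ₹15.

15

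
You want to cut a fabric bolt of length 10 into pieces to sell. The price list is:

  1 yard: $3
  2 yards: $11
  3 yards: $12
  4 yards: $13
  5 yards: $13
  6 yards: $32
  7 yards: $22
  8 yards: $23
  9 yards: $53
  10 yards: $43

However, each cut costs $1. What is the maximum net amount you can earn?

Consider every possible first cut. v[k] is the best of p[i]+v[k−i] over all sellable i≤k, charging 1 whenever i<k.
v[1] = 3
v[2] = 11
v[3] = 13  (first piece 1, then v[2]=11)
v[4] = 21  (first piece 2, then v[2]=11)
v[5] = 23  (first piece 1, then v[4]=21)
v[6] = 32
v[7] = 34  (first piece 1, then v[6]=32)
v[8] = 42  (first piece 2, then v[6]=32)
v[9] = 53
v[10] = 55  (first piece 1, then v[9]=53)
One optimal plan: pieces 9 + 1 (1 cut) → $56 − $1 = $55.

55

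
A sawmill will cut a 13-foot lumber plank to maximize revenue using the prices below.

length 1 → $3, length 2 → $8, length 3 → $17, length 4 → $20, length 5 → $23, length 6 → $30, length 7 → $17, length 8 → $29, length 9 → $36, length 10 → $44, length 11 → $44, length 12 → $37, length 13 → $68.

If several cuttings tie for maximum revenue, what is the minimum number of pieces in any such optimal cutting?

Build r[k] bottom-up: r[k] = max over allowed piece i of (p[i] + r[k−i]).
r[1] = 3
r[2] = 8
r[3] = 17
r[4] = 20  (first piece 1, then r[3]=17)
r[5] = 25  (first piece 2, then r[3]=17)
r[6] = 34  (first piece 3, then r[3]=17)
r[7] = 37  (first piece 1, then r[6]=34)
r[8] = 42  (first piece 2, then r[6]=34)
r[9] = 51  (first piece 3, then r[6]=34)
r[10] = 54  (first piece 1, then r[9]=51)
r[11] = 59  (first piece 2, then r[9]=51)
r[12] = 68  (first piece 3, then r[9]=51)
r[13] = 71  (first piece 1, then r[12]=68)
Maximum revenue is $71.
Now minimize piece count subject to staying optimal: for each k, pieces[k] = 1 + min over i with p[i]+r[k−i]=r[k] of pieces[k−i].
pieces[10] = 3
pieces[11] = 4
pieces[12] = 4
pieces[13] = 4

4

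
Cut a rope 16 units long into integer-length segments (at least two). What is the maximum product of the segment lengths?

324

Let P[k] be the best product for length k (with at least one cut). For each first piece i, the rest contributes max(k−i, P[k−i]).
P[2] = 1*max(1,0) = 1*1 = 1
P[3] = max(1*2, 2*1) = 2
P[4] = max(1*3, 2*2, 3*1) = 4
P[5] = max(1*4, 2*3, 3*2, 4*1) = 6
P[6] = max(1*6, 2*4, 3*3, 4*2, 5*1) = 9
P[7] = max(1*9, 2*6, 3*4, 4*3, 5*2, 6*1) = 12
P[8] = max(1*12, 2*9, 3*6, …, 6*2, 7*1) = 18
P[9] = max(1*18, 2*12, 3*9, …, 7*2, 8*1) = 27
P[10] = max(1*27, 2*18, 3*12, …, 8*2, 9*1) = 36
P[11] = max(1*36, 2*27, 3*18, …, 9*2, 10*1) = 54
P[12] = max(1*54, 2*36, 3*27, …, 10*2, 11*1) = 81
P[13] = max(1*81, 2*54, 3*36, …, 11*2, 12*1) = 108
P[14] = max(1*108, 2*81, 3*54, …, 12*2, 13*1) = 162
P[15] = max(1*162, 2*108, 3*81, …, 13*2, 14*1) = 243
P[16] = max(1*243, 2*162, 3*108, …, 14*2, 15*1) = 324
One optimal split: 3 + 3 + 3 + 3 + 2 + 2; product 3*3*3*3*2*2 = 324.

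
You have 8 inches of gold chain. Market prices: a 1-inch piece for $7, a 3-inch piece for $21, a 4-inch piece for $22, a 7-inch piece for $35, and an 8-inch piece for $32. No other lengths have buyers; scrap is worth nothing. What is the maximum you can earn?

Build f[k] bottom-up: f[k] = max over allowed piece i of (p[i] + f[k−i]).
f[1] = 7
f[2] = 14  (first piece 1, then f[1]=7)
f[3] = 21  (first piece 1, then f[2]=14)
f[4] = 28  (first piece 1, then f[3]=21)
f[5] = 35  (first piece 1, then f[4]=28)
f[6] = 42  (first piece 1, then f[5]=35)
f[7] = 49  (first piece 1, then f[6]=42)
f[8] = 56  (first piece 1, then f[7]=49)
One optimal cutting: 1 + 1 + 1 + 1 + 1 + 1 + 1 + 1 → $56.

56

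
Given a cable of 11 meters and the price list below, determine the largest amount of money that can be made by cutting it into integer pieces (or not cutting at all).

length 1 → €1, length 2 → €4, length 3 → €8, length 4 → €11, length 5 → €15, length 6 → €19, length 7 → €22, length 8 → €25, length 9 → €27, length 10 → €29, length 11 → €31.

Consider every possible first cut. best[k] is the best of p[i]+best[k−i] over all sellable i≤k.
best[1] = 1
best[2] = 4
best[3] = 8
best[4] = 11
best[5] = 15
best[6] = 19
best[7] = 22
best[8] = 25
best[9] = 27  (first piece 3, then best[6]=19)
best[10] = 30  (first piece 3, then best[7]=22)
best[11] = 34  (first piece 5, then best[6]=19)
One optimal cutting: 6 + 5 → €19 + €15 = €34.

34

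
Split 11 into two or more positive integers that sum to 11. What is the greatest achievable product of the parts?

Let P[k] be the best product for length k (with at least one cut). For each first piece i, the rest contributes max(k−i, P[k−i]).
Small cases: P[2]=1, P[3]=2.
P[4] = 2·max(2,1) = 2·2 = 4
P[5] = 2·max(3,2) = 2·3 = 6
P[6] = 3·max(3,2) = 3·3 = 9
P[7] = 2·max(5,6) = 2·6 = 12
P[8] = 2·max(6,9) = 2·9 = 18
P[9] = 3·max(6,9) = 3·9 = 27
P[10] = 2·max(8,18) = 2·18 = 36
P[11] = 2·max(9,27) = 2·27 = 54
One optimal split: 3 + 3 + 3 + 2; product 3·3·3·2 = 54.

54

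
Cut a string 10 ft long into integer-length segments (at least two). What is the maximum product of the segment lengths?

Define g[k] = max over 1≤i<k of i · max(k−i, g[k−i]); the inner max lets the remainder stay uncut if that's better.
g[2] = 1×max(1,0) = 1×1 = 1
g[3] = 1×max(2,1) = 1×2 = 2
g[4] = 2×max(2,1) = 2×2 = 4
g[5] = 2×max(3,2) = 2×3 = 6
g[6] = 3×max(3,2) = 3×3 = 9
g[7] = 2×max(5,6) = 2×6 = 12
g[8] = 2×max(6,9) = 2×9 = 18
g[9] = 3×max(6,9) = 3×9 = 27
g[10] = 2×max(8,18) = 2×18 = 36
One optimal split: 3 + 3 + 2 + 2; product 3×3×2×2 = 36.

36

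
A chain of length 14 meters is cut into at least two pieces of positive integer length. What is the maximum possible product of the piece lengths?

Define P[k] = max over 1≤i<k of i · max(k−i, P[k−i]); the inner max lets the remainder stay uncut if that's better.
P[2] = 1·max(1,0) = 1·1 = 1
P[3] = max(1·2, 2·1) = 2
P[4] = max(1·3, 2·2, 3·1) = 4
P[5] = max(1·4, 2·3, 3·2, 4·1) = 6
P[6] = max(1·6, 2·4, 3·3, 4·2, 5·1) = 9
P[7] = max(1·9, 2·6, 3·4, 4·3, 5·2, 6·1) = 12
P[8] = max(1·12, 2·9, 3·6, …, 6·2, 7·1) = 18
P[9] = max(1·18, 2·12, 3·9, …, 7·2, 8·1) = 27
P[10] = max(1·27, 2·18, 3·12, …, 8·2, 9·1) = 36
P[11] = max(1·36, 2·27, 3·18, …, 9·2, 10·1) = 54
P[12] = max(1·54, 2·36, 3·27, …, 10·2, 11·1) = 81
P[13] = max(1·81, 2·54, 3·36, …, 11·2, 12·1) = 108
P[14] = max(1·108, 2·81, 3·54, …, 12·2, 13·1) = 162
One optimal split: 3 + 3 + 3 + 3 + 2; product 3·3·3·3·2 = 162.

162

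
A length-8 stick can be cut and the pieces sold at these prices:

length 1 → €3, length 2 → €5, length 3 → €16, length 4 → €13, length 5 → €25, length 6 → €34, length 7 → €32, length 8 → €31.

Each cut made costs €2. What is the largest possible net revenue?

Let v[k] be the best obtainable value from length k. For each k, try every first piece i and keep the best of price[i] + v[k−i] minus the 2 cut fee when i<k.
v[1] = 3
v[2] = 5
v[3] = 16
v[4] = 17  (first piece 1, then v[3]=16)
v[5] = 25
v[6] = 34
v[7] = 35  (first piece 1, then v[6]=34)
v[8] = 39  (first piece 3, then v[5]=25)
One optimal plan: pieces 5 + 3 (1 cut) → €41 − €2 = €39.

39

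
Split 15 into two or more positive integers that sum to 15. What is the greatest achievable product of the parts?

243

Fill m[k] for k=2..15: at each k try every first piece i and multiply by the better of (k−i) uncut or m[k−i].
m[2] = 1*max(1,0) = 1*1 = 1
m[3] = max(1*2, 2*1) = 2
m[4] = max(1*3, 2*2, 3*1) = 4
m[5] = max(1*4, 2*3, 3*2, 4*1) = 6
m[6] = max(1*6, 2*4, 3*3, 4*2, 5*1) = 9
m[7] = max(1*9, 2*6, 3*4, 4*3, 5*2, 6*1) = 12
m[8] = max(1*12, 2*9, 3*6, …, 6*2, 7*1) = 18
m[9] = max(1*18, 2*12, 3*9, …, 7*2, 8*1) = 27
m[10] = max(1*27, 2*18, 3*12, …, 8*2, 9*1) = 36
m[11] = max(1*36, 2*27, 3*18, …, 9*2, 10*1) = 54
m[12] = max(1*54, 2*36, 3*27, …, 10*2, 11*1) = 81
m[13] = max(1*81, 2*54, 3*36, …, 11*2, 12*1) = 108
m[14] = max(1*108, 2*81, 3*54, …, 12*2, 13*1) = 162
m[15] = max(1*162, 2*108, 3*81, …, 13*2, 14*1) = 243
One optimal split: 3 + 3 + 3 + 3 + 3; product 3*3*3*3*3 = 243.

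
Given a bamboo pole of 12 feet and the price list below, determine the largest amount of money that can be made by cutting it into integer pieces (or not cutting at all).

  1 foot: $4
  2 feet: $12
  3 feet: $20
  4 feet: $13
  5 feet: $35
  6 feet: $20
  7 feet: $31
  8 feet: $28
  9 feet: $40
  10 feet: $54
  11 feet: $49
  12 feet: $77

82

Build R[k] bottom-up: R[k] = max over allowed piece i of (p[i] + R[k−i]).
R[1] = 4
R[2] = 12
R[3] = 20
R[4] = 24  (first piece 1, then R[3]=20)
R[5] = 35
R[6] = 40  (first piece 3, then R[3]=20)
R[7] = 47  (first piece 2, then R[5]=35)
R[8] = 55  (first piece 3, then R[5]=35)
R[9] = 60  (first piece 3, then R[6]=40)
R[10] = 70  (first piece 5, then R[5]=35)
R[11] = 75  (first piece 3, then R[8]=55)
R[12] = 82  (first piece 2, then R[10]=70)
One optimal cutting: 5 + 5 + 2 → $35 + $35 + $12 = $82.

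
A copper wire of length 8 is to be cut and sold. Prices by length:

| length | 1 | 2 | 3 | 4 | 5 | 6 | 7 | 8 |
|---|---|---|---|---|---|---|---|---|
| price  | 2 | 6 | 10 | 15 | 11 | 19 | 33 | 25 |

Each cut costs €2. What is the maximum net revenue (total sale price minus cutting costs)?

Build r[k] bottom-up: r[k] = max over allowed piece i of (p[i] + r[k−i]) − 2 per cut.
r[1] = 2
r[2] = max(2+2-2, 6+0) = 6
r[3] = max(2+6-2, 6+2-2, 10+0) = 10
r[4] = max(2+10-2, 6+6-2, 10+2-2, 15+0) = 15
r[5] = max(2+15-2, 6+10-2, 10+6-2, 15+2-2, 11+0) = 15
r[6] = max(2+15-2, 6+15-2, 10+10-2, 15+6-2, 11+2-2, 19+0) = 19
r[7] = max(2+19-2, 6+15-2, 10+15-2, …, 19+2-2, 33+0) = 33
r[8] = max(2+33-2, 6+19-2, 10+15-2, …, 33+2-2, 25+0) = 33
One optimal plan: pieces 7 + 1 (1 cut) → €35 − €2 = €33.

33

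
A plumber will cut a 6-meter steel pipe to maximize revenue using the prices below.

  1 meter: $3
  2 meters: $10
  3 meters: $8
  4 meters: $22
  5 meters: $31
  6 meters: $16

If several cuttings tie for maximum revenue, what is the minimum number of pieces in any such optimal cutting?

2

Let r[k] be the best obtainable value from length k. For each k, try every first piece i and keep the best of price[i] + r[k−i].
r[1] = 3
r[2] = max(3+3, 10+0) = 10
r[3] = max(3+10, 10+3, 8+0) = 13
r[4] = max(3+13, 10+10, 8+3, 22+0) = 22
r[5] = max(3+22, 10+13, 8+10, 22+3, 31+0) = 31
r[6] = max(3+31, 10+22, 8+13, 22+10, 31+3, 16+0) = 34
Maximum revenue is $34.
Now minimize piece count subject to staying optimal: for each k, pieces[k] = 1 + min over i with p[i]+r[k−i]=r[k] of pieces[k−i].
pieces[3] = 2
pieces[4] = 1
pieces[5] = 1
pieces[6] = 2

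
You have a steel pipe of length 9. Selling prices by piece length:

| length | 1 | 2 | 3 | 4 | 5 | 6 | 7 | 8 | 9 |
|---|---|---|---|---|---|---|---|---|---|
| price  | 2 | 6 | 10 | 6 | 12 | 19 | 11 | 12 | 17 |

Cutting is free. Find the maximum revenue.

30

Let best[k] be the best obtainable value from length k. For each k, try every first piece i and keep the best of price[i] + best[k−i].
best[1] = 2
best[2] = max(2+2, 6+0) = 6
best[3] = max(2+6, 6+2, 10+0) = 10
best[4] = max(2+10, 6+6, 10+2, 6+0) = 12
best[5] = max(2+12, 6+10, 10+6, 6+2, 12+0) = 16
best[6] = max(2+16, 6+12, 10+10, 6+6, 12+2, 19+0) = 20
best[7] = max(2+20, 6+16, 10+12, …, 19+2, 11+0) = 22
best[8] = max(2+22, 6+20, 10+16, …, 11+2, 12+0) = 26
best[9] = max(2+26, 6+22, 10+20, …, 12+2, 17+0) = 30
One optimal cutting: 3 + 3 + 3 → $10 + $10 + $10 = $30.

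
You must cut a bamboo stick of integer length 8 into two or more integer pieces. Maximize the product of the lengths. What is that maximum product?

18

Define f[k] = max over 1≤i<k of i · max(k−i, f[k−i]); the inner max lets the remainder stay uncut if that's better.
f[2] = 1×max(1,0) = 1×1 = 1
f[3] = 1×max(2,1) = 1×2 = 2
f[4] = 2×max(2,1) = 2×2 = 4
f[5] = 2×max(3,2) = 2×3 = 6
f[6] = 3×max(3,2) = 3×3 = 9
f[7] = 2×max(5,6) = 2×6 = 12
f[8] = 2×max(6,9) = 2×9 = 18
One optimal split: 3 + 3 + 2; product 3×3×2 = 18.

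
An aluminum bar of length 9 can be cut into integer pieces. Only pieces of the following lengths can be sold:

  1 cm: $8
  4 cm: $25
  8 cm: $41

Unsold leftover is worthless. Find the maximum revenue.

Build r[k] bottom-up: r[k] = max over allowed piece i of (p[i] + r[k−i]).
r[1] = 8
r[2] = 16  (first piece 1, then r[1]=8)
r[3] = 24  (first piece 1, then r[2]=16)
r[4] = max(8+24, 25+0) = 32
r[5] = max(8+32, 25+8) = 40
r[6] = max(8+40, 25+16) = 48
r[7] = max(8+48, 25+24) = 56
r[8] = max(8+56, 25+32, 41+0) = 64
r[9] = max(8+64, 25+40, 41+8) = 72
One optimal cutting: 1 + 1 + 1 + 1 + 1 + 1 + 1 + 1 + 1 → $72.

72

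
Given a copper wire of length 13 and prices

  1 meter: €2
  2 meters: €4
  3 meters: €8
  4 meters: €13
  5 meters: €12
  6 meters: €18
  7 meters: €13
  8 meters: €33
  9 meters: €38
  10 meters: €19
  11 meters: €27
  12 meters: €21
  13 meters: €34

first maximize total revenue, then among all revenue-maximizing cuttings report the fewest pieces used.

2

Build r[k] bottom-up: r[k] = max over allowed piece i of (p[i] + r[k−i]).
r[1] = 2
r[2] = max(2+2, 4+0) = 4
r[3] = max(2+4, 4+2, 8+0) = 8
r[4] = max(2+8, 4+4, 8+2, 13+0) = 13
r[5] = max(2+13, 4+8, 8+4, 13+2, 12+0) = 15
r[6] = max(2+15, 4+13, 8+8, 13+4, 12+2, 18+0) = 18
r[7] = max(2+18, 4+15, 8+13, …, 18+2, 13+0) = 21
r[8] = max(2+21, 4+18, 8+15, …, 13+2, 33+0) = 33
r[9] = max(2+33, 4+21, 8+18, …, 33+2, 38+0) = 38
r[10] = max(2+38, 4+33, 8+21, …, 38+2, 19+0) = 40
r[11] = max(2+40, 4+38, 8+33, …, 19+2, 27+0) = 42
r[12] = max(2+42, 4+40, 8+38, …, 27+2, 21+0) = 46
r[13] = max(2+46, 4+42, 8+40, …, 21+2, 34+0) = 51
Maximum revenue is €51.
Now minimize piece count subject to staying optimal: for each k, pieces[k] = 1 + min over i with p[i]+r[k−i]=r[k] of pieces[k−i].
pieces[10] = 2
pieces[11] = 2
pieces[12] = 2
pieces[13] = 2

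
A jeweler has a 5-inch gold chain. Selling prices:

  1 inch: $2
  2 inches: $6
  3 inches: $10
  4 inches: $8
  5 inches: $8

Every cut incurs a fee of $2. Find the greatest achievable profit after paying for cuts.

Build r[k] bottom-up: r[k] = max over allowed piece i of (p[i] + r[k−i]) − 2 per cut.
r[1] = 2
r[2] = max(2+2-2, 6+0) = 6
r[3] = max(2+6-2, 6+2-2, 10+0) = 10
r[4] = max(2+10-2, 6+6-2, 10+2-2, 8+0) = 10
r[5] = max(2+10-2, 6+10-2, 10+6-2, 8+2-2, 8+0) = 14
One optimal plan: pieces 3 + 2 (1 cut) → $16 − $2 = $14.

14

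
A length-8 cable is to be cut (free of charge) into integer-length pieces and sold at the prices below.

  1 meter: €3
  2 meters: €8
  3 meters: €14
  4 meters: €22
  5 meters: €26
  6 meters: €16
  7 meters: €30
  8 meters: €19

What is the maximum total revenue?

Let r[k] be the best obtainable value from length k. For each k, try every first piece i and keep the best of price[i] + r[k−i].
r[1] = 3
r[2] = 8
r[3] = 14
r[4] = 22
r[5] = 26
r[6] = 30  (first piece 2, then r[4]=22)
r[7] = 36  (first piece 3, then r[4]=22)
r[8] = 44  (first piece 4, then r[4]=22)
One optimal cutting: 4 + 4 → €22 + €22 = €44.

44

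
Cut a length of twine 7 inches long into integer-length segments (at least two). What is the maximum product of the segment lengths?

Let P[k] be the best product for length k (with at least one cut). For each first piece i, the rest contributes max(k−i, P[k−i]).
P[2] = 1×max(1,0) = 1×1 = 1
P[3] = max(1×2, 2×1) = 2
P[4] = max(1×3, 2×2, 3×1) = 4
P[5] = max(1×4, 2×3, 3×2, 4×1) = 6
P[6] = max(1×6, 2×4, 3×3, 4×2, 5×1) = 9
P[7] = max(1×9, 2×6, 3×4, 4×3, 5×2, 6×1) = 12
One optimal split: 3 + 2 + 2; product 3×2×2 = 12.

12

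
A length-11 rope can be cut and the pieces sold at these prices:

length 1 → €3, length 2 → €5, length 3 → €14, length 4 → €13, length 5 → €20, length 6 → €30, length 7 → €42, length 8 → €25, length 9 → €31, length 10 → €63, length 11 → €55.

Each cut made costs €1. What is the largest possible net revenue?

Let v[k] be the best obtainable value from length k. For each k, try every first piece i and keep the best of price[i] + v[k−i] minus the 1 cut fee when i<k.
v[1] = 3
v[2] = 5  (first piece 1, then v[1]=3)
v[3] = 14
v[4] = 16  (first piece 1, then v[3]=14)
v[5] = 20
v[6] = 30
v[7] = 42
v[8] = 44  (first piece 1, then v[7]=42)
v[9] = 46  (first piece 1, then v[8]=44)
v[10] = 63
v[11] = 65  (first piece 1, then v[10]=63)
One optimal plan: pieces 10 + 1 (1 cut) → €66 − €1 = €65.

65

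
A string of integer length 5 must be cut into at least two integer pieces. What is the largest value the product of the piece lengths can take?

6

Fill g[k] for k=2..5: at each k try every first piece i and multiply by the better of (k−i) uncut or g[k−i].
g[2] = 1·max(1,0) = 1·1 = 1
g[3] = max(1·2, 2·1) = 2
g[4] = max(1·3, 2·2, 3·1) = 4
g[5] = max(1·4, 2·3, 3·2, 4·1) = 6
One optimal split: 3 + 2; product 3·2 = 6.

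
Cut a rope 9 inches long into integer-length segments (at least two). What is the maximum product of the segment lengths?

27

Let m[k] be the best product for length k (with at least one cut). For each first piece i, the rest contributes max(k−i, m[k−i]).
m[2] = 1*max(1,0) = 1*1 = 1
m[3] = 1*max(2,1) = 1*2 = 2
m[4] = 2*max(2,1) = 2*2 = 4
m[5] = 2*max(3,2) = 2*3 = 6
m[6] = 3*max(3,2) = 3*3 = 9
m[7] = 2*max(5,6) = 2*6 = 12
m[8] = 2*max(6,9) = 2*9 = 18
m[9] = 3*max(6,9) = 3*9 = 27
One optimal split: 3 + 3 + 3; product 3*3*3 = 27.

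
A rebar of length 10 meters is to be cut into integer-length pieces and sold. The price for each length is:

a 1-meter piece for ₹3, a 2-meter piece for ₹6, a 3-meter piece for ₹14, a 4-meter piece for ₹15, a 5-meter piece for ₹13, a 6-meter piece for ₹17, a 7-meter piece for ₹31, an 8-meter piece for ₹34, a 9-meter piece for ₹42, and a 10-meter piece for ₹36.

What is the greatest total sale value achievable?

45

Let R[k] be the best obtainable value from length k. For each k, try every first piece i and keep the best of price[i] + R[k−i].
R[1] = 3
R[2] = 6  (first piece 1, then R[1]=3)
R[3] = 14
R[4] = 17  (first piece 1, then R[3]=14)
R[5] = 20  (first piece 1, then R[4]=17)
R[6] = 28  (first piece 3, then R[3]=14)
R[7] = 31  (first piece 1, then R[6]=28)
R[8] = 34  (first piece 1, then R[7]=31)
R[9] = 42  (first piece 3, then R[6]=28)
R[10] = 45  (first piece 1, then R[9]=42)
One optimal cutting: 3 + 3 + 3 + 1 → ₹14 + ₹14 + ₹14 + ₹3 = ₹45.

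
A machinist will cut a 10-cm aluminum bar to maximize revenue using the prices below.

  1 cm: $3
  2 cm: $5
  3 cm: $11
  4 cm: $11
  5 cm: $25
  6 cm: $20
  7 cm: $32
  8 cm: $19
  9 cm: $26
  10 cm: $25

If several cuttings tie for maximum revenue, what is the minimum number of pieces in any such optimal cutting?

2

Let r[k] be the best obtainable value from length k. For each k, try every first piece i and keep the best of price[i] + r[k−i].
r[1] = 3
r[2] = max(3+3, 5+0) = 6
r[3] = max(3+6, 5+3, 11+0) = 11
r[4] = max(3+11, 5+6, 11+3, 11+0) = 14
r[5] = max(3+14, 5+11, 11+6, 11+3, 25+0) = 25
r[6] = max(3+25, 5+14, 11+11, 11+6, 25+3, 20+0) = 28
r[7] = max(3+28, 5+25, 11+14, …, 20+3, 32+0) = 32
r[8] = max(3+32, 5+28, 11+25, …, 32+3, 19+0) = 36
r[9] = max(3+36, 5+32, 11+28, …, 19+3, 26+0) = 39
r[10] = max(3+39, 5+36, 11+32, …, 26+3, 25+0) = 50
Maximum revenue is $50.
Now minimize piece count subject to staying optimal: for each k, pieces[k] = 1 + min over i with p[i]+r[k−i]=r[k] of pieces[k−i].
pieces[7] = 1
pieces[8] = 2
pieces[9] = 3
pieces[10] = 2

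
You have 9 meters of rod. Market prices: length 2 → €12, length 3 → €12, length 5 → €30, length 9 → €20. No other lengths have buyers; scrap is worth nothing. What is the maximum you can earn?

54

Build best[k] bottom-up: best[k] = max over allowed piece i of (p[i] + best[k−i]).
best[1] = 0
best[2] = 12
best[3] = max(12+0, 12+0) = 12
best[4] = max(12+12, 12+0) = 24
best[5] = max(12+12, 12+12, 30+0) = 30
best[6] = max(12+24, 12+12, 30+0) = 36
best[7] = max(12+30, 12+24, 30+12) = 42
best[8] = max(12+36, 12+30, 30+12) = 48
best[9] = max(12+42, 12+36, 30+24, 20+0) = 54
One optimal cutting: 5 + 2 + 2 → €54.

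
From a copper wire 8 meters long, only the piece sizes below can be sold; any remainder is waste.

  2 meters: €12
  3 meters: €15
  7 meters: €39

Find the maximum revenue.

48

Consider every possible first cut. f[k] is the best of p[i]+f[k−i] over all sellable i≤k.
f[1] = 0
f[2] = 12
f[3] = 15
f[4] = 24  (first piece 2, then f[2]=12)
f[5] = 27  (first piece 2, then f[3]=15)
f[6] = 36  (first piece 2, then f[4]=24)
f[7] = 39  (first piece 2, then f[5]=27)
f[8] = 48  (first piece 2, then f[6]=36)
One optimal cutting: 2 + 2 + 2 + 2 → €48.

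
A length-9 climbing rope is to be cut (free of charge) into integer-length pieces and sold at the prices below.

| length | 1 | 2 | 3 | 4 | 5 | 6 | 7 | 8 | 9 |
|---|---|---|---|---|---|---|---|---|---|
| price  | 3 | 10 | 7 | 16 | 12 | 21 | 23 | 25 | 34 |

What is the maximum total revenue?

Let r[k] be the best obtainable value from length k. For each k, try every first piece i and keep the best of price[i] + r[k−i].
r[1] = 3
r[2] = max(3+3, 10+0) = 10
r[3] = max(3+10, 10+3, 7+0) = 13
r[4] = max(3+13, 10+10, 7+3, 16+0) = 20
r[5] = max(3+20, 10+13, 7+10, 16+3, 12+0) = 23
r[6] = max(3+23, 10+20, 7+13, 16+10, 12+3, 21+0) = 30
r[7] = max(3+30, 10+23, 7+20, …, 21+3, 23+0) = 33
r[8] = max(3+33, 10+30, 7+23, …, 23+3, 25+0) = 40
r[9] = max(3+40, 10+33, 7+30, …, 25+3, 34+0) = 43
One optimal cutting: 2 + 2 + 2 + 2 + 1 → €10 + €10 + €10 + €10 + €3 = €43.

43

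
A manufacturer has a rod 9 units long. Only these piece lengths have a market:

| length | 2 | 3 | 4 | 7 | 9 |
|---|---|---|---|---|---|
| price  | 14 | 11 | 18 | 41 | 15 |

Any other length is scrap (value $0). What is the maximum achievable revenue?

Let r[k] be the best obtainable value from length k. For each k, try every first piece i and keep the best of price[i] + r[k−i].
r[1] = 0
r[2] = 14
r[3] = max(14+0, 11+0) = 14
r[4] = max(14+14, 11+0, 18+0) = 28
r[5] = max(14+14, 11+14, 18+0) = 28
r[6] = max(14+28, 11+14, 18+14) = 42
r[7] = max(14+28, 11+28, 18+14, 41+0) = 42
r[8] = max(14+42, 11+28, 18+28, 41+0) = 56
r[9] = max(14+42, 11+42, 18+28, 41+14, 15+0) = 56
One optimal cutting: pieces 2 + 2 + 2 + 2 with 1 unit of scrap → $56.

56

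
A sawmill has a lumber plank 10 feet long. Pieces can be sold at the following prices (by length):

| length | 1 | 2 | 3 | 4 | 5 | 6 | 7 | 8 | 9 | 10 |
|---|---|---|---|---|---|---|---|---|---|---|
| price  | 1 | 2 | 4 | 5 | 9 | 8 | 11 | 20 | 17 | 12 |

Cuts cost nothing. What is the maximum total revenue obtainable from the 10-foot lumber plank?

Build v[k] bottom-up: v[k] = max over allowed piece i of (p[i] + v[k−i]).
v[1] = 1
v[2] = 2  (first piece 1, then v[1]=1)
v[3] = 4
v[4] = 5  (first piece 1, then v[3]=4)
v[5] = 9
v[6] = 10  (first piece 1, then v[5]=9)
v[7] = 11  (first piece 1, then v[6]=10)
v[8] = 20
v[9] = 21  (first piece 1, then v[8]=20)
v[10] = 22  (first piece 1, then v[9]=21)
One optimal cutting: 8 + 1 + 1 → $20 + $1 + $1 = $22.

22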